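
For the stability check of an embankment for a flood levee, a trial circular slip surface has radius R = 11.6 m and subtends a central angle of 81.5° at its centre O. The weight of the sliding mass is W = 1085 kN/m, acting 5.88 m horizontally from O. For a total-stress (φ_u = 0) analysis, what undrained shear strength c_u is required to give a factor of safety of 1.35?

FS = c_u·L_a·R / (W·d), so c_u = FS·W·d / (L_a·R).
Arc length L_a = R·θ = 11.6·(81.5°·π/180) = 11.6·1.4224 = 16.50 m
c_u = 1.35·1085·5.88 / (16.50·11.6) = 8612.7 / 191.40 = 45.00 kPa

c_u = 45.0 kPa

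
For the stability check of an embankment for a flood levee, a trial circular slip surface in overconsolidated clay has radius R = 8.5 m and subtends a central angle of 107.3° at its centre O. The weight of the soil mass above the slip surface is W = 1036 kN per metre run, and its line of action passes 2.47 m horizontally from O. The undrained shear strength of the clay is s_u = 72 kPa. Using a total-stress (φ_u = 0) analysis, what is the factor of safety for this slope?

Taking moments about the centre O, the resisting moment is provided by the undrained shear strength acting along the arc:
Arc length L_a = R·θ = 8.5·(107.3°·π/180) = 8.5·1.8727 = 15.92 m
M_R = s_u·L_a·R = 72·15.92·8.5 = 9742.0 kN·m/m
M_D = W·d = 1036·2.47 = 2558.9 kN·m/m
FS = M_R / M_D = 9742.0 / 2558.9 = 3.807

FS = 3.81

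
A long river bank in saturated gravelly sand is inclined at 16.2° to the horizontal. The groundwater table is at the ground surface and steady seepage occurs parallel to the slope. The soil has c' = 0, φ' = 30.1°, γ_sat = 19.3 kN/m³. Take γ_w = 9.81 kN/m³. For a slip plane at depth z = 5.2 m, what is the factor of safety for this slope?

FS = 0.98

With seepage parallel to the slope and the water table at the surface, the effective normal stress on the slip plane uses the buoyant unit weight γ' = γ_sat − γ_w while the driving shear stress uses γ_sat:
FS = [c' + γ' z cos²β tanφ'] / [γ_sat z sinβ cosβ]
(For c' = 0 this reduces to FS = (γ'/γ_sat)·tanφ'/tanβ.)
γ' = 19.3 − 9.81 = 9.49 kN/m³
Numerator = 0.0 + 9.49·5.2·cos²16.2°·tan30.1° = 0.0 + 9.49·5.2·0.9222·0.5797 = 26.379 kPa
Denominator = 19.3·5.2·sin16.2°·cos16.2° = 19.3·5.2·0.2790·0.9603 = 26.888 kPa
FS = 26.379 / 26.888 = 0.981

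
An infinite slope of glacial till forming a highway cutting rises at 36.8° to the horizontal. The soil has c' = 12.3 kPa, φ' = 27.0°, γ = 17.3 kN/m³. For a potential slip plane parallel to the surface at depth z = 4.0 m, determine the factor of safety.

FS = 1.05

For an infinite slope with a slip plane parallel to the surface (no pore pressure): FS = [c' + γz cos²β tanφ'] / [γz sinβ cosβ].
γz = 17.3·4.0 = 69.20 kN/m²
Numerator = 12.3 + 69.20·cos²36.8°·tan27.0° = 12.3 + 69.20·0.6412·0.5095 = 34.907 kPa
Denominator = 69.20·sin36.8°·cos36.8° = 69.20·0.5990·0.8007 = 33.192 kPa
FS = 34.907 / 33.192 = 1.052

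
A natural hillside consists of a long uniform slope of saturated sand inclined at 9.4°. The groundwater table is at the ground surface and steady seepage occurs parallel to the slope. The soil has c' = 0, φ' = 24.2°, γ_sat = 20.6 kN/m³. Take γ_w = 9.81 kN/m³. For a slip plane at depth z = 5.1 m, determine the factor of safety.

FS = 1.42

With seepage parallel to the slope and the water table at the surface, the effective normal stress on the slip plane uses the buoyant unit weight γ' = γ_sat − γ_w while the driving shear stress uses γ_sat:
FS = [c' + γ' z cos²β tanφ'] / [γ_sat z sinβ cosβ]
(For c' = 0 this reduces to FS = (γ'/γ_sat)·tanφ'/tanβ.)
γ' = 20.6 − 9.81 = 10.79 kN/m³
Numerator = 0.0 + 10.79·5.1·cos²9.4°·tan24.2° = 0.0 + 10.79·5.1·0.9733·0.4494 = 24.071 kPa
Denominator = 20.6·5.1·sin9.4°·cos9.4° = 20.6·5.1·0.1633·0.9866 = 16.929 kPa
FS = 24.071 / 16.929 = 1.422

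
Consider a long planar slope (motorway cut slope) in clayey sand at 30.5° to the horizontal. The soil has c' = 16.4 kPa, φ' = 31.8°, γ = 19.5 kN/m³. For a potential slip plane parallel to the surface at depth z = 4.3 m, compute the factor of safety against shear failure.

FS = 1.50

For an infinite slope with a slip plane parallel to the surface (no pore pressure): FS = [c' + γz cos²β tanφ'] / [γz sinβ cosβ].
γz = 19.5·4.3 = 83.85 kN/m²
Numerator = 16.4 + 83.85·cos²30.5°·tan31.8° = 16.4 + 83.85·0.7424·0.6200 = 54.997 kPa
Denominator = 83.85·sin30.5°·cos30.5° = 83.85·0.5075·0.8616 = 36.668 kPa
FS = 54.997 / 36.668 = 1.500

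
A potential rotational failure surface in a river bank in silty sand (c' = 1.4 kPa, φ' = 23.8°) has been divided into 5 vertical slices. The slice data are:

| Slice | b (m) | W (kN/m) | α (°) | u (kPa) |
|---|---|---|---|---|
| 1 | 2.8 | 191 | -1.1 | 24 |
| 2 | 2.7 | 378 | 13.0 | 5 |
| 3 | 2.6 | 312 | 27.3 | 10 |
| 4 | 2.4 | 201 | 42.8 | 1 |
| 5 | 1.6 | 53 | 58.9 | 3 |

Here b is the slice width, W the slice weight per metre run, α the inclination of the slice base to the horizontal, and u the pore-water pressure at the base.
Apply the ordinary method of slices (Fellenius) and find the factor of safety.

FS = 1.02

Ordinary method of slices: FS = Σ[c'·Δl_i + (W_i cosα_i − u_i·Δl_i)·tanφ'] / Σ W_i sinα_i, with Δl_i = b_i / cosα_i.
Slice 1: Δl = 2.8/cos(-1.1°) = 2.801 m; N'_1 = 191·cos(-1.1°) − 24·2.801 = 123.8; c'Δl = 3.92; W sinα = -3.7
Slice 2: Δl = 2.7/cos13.0° = 2.771 m; N'_2 = 378·cos13.0° − 5·2.771 = 354.5; c'Δl = 3.88; W sinα = 85.0
Slice 3: Δl = 2.6/cos27.3° = 2.926 m; N'_3 = 312·cos27.3° − 10·2.926 = 248.0; c'Δl = 4.10; W sinα = 143.1
Slice 4: Δl = 2.4/cos42.8° = 3.271 m; N'_4 = 201·cos42.8° − 1·3.271 = 144.2; c'Δl = 4.58; W sinα = 136.6
Slice 5: Δl = 1.6/cos58.9° = 3.098 m; N'_5 = 53·cos58.9° − 3·3.098 = 18.1; c'Δl = 4.34; W sinα = 45.4
Σc'Δl = 20.8 kN/m; ΣN' = 888.5 kN/m; ΣW sinα = 406.4 kN/m
Resisting = 20.8 + 888.5·tan23.8° = 20.8 + 391.9 = 412.7 kN/m
FS = 412.7 / 406.4 = 1.015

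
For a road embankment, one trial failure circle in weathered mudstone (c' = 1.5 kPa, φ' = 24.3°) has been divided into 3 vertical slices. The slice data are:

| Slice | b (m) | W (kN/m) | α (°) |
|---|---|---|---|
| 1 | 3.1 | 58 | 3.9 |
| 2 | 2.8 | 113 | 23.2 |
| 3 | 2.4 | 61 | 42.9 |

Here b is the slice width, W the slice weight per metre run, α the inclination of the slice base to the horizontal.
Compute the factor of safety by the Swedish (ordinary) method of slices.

FS = 1.19

Ordinary method of slices: FS = Σ[c'·Δl_i + (W_i cosα_i)·tanφ'] / Σ W_i sinα_i, with Δl_i = b_i / cosα_i.
Slice 1: Δl = 3.1/cos3.9° = 3.107 m; N'_1 = 58·cos3.9° = 57.9; c'Δl = 4.66; W sinα = 3.9
Slice 2: Δl = 2.8/cos23.2° = 3.046 m; N'_2 = 113·cos23.2° = 103.9; c'Δl = 4.57; W sinα = 44.5
Slice 3: Δl = 2.4/cos42.9° = 3.276 m; N'_3 = 61·cos42.9° = 44.7; c'Δl = 4.91; W sinα = 41.5
Σc'Δl = 14.1 kN/m; ΣN' = 206.4 kN/m; ΣW sinα = 90.0 kN/m
Resisting = 14.1 + 206.4·tan24.3° = 14.1 + 93.2 = 107.3 kN/m
FS = 107.3 / 90.0 = 1.193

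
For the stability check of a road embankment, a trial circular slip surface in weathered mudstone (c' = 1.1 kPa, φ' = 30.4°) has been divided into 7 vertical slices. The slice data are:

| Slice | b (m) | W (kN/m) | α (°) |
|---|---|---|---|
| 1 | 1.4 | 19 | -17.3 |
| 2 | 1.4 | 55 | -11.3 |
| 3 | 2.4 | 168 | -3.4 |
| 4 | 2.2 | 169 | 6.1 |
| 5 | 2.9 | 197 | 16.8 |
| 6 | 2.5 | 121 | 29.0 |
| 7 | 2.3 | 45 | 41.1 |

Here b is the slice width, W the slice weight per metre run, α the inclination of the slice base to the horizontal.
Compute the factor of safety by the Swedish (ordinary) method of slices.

Ordinary method of slices: FS = Σ[c'·Δl_i + (W_i cosα_i)·tanφ'] / Σ W_i sinα_i, with Δl_i = b_i / cosα_i.
Slice 1: Δl = 1.4/cos(-17.3°) = 1.466 m; N'_1 = 19·cos(-17.3°) = 18.1; c'Δl = 1.61; W sinα = -5.7
Slice 2: Δl = 1.4/cos(-11.3°) = 1.428 m; N'_2 = 55·cos(-11.3°) = 53.9; c'Δl = 1.57; W sinα = -10.8
Slice 3: Δl = 2.4/cos(-3.4°) = 2.404 m; N'_3 = 168·cos(-3.4°) = 167.7; c'Δl = 2.64; W sinα = -10.0
Slice 4: Δl = 2.2/cos6.1° = 2.213 m; N'_4 = 169·cos6.1° = 168.0; c'Δl = 2.43; W sinα = 18.0
Slice 5: Δl = 2.9/cos16.8° = 3.029 m; N'_5 = 197·cos16.8° = 188.6; c'Δl = 3.33; W sinα = 56.9
Slice 6: Δl = 2.5/cos29.0° = 2.858 m; N'_6 = 121·cos29.0° = 105.8; c'Δl = 3.14; W sinα = 58.7
Slice 7: Δl = 2.3/cos41.1° = 3.052 m; N'_7 = 45·cos41.1° = 33.9; c'Δl = 3.36; W sinα = 29.6
Σc'Δl = 18.1 kN/m; ΣN' = 736.2 kN/m; ΣW sinα = 136.8 kN/m
Resisting = 18.1 + 736.2·tan30.4° = 18.1 + 431.9 = 450.0 kN/m
FS = 450.0 / 136.8 = 3.291

FS = 3.29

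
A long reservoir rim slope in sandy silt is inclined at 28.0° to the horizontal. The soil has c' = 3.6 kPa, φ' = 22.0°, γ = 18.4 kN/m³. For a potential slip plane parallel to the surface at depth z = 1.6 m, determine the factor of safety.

For an infinite slope with a slip plane parallel to the surface (no pore pressure): FS = [c' + γz cos²β tanφ'] / [γz sinβ cosβ].
γz = 18.4·1.6 = 29.44 kN/m²
Numerator = 3.6 + 29.44·cos²28.0°·tan22.0° = 3.6 + 29.44·0.7796·0.4040 = 12.873 kPa
Denominator = 29.44·sin28.0°·cos28.0° = 29.44·0.4695·0.8829 = 12.203 kPa
FS = 12.873 / 12.203 = 1.055

FS = 1.05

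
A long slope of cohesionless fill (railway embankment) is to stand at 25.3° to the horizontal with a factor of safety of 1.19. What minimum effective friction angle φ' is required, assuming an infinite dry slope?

FS = tanφ'/tanβ ⇒ tanφ' = FS · tanβ = 1.19 · tan25.3° = 0.5625
φ' = arctan(0.5625) = 29.36°

φ' = 29.4°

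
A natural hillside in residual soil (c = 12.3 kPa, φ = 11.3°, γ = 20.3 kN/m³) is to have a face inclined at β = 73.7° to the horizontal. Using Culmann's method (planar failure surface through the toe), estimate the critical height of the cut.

Culmann's analysis gives the critical failure plane at α_cr = (β + φ)/2 = (73.7 + 11.3)/2 = 42.5°, and the critical height
H_c = (4c/γ) · sinβ cosφ / [1 − cos(β − φ)]
    = (4·12.3/20.3) · sin73.7°·cos11.3° / [1 − cos(62.4°)]
    = 2.424 · 0.9598·0.9806 / [1 − 0.4633]
    = 2.424 · 0.9412 / 0.5367
    = 4.25 m

H_c = 4.25 m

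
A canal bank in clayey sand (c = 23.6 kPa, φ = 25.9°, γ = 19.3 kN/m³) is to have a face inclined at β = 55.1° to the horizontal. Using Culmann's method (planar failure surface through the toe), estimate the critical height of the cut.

Culmann's analysis gives the critical failure plane at α_cr = (β + φ)/2 = (55.1 + 25.9)/2 = 40.5°, and the critical height
H_c = (4c/γ) · sinβ cosφ / [1 − cos(β − φ)]
    = (4·23.6/19.3) · sin55.1°·cos25.9° / [1 − cos(29.2°)]
    = 4.891 · 0.8202·0.8996 / [1 − 0.8729]
    = 4.891 · 0.7378 / 0.1271
    = 28.40 m

H_c = 28.40 m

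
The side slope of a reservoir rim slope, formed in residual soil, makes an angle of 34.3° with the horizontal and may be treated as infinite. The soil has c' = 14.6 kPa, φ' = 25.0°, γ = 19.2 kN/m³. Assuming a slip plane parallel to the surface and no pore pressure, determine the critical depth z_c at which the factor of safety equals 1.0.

z_c = 5.16 m

Setting FS = 1.00 in FS = [c' + γz cos²β tanφ'] / [γz sinβ cosβ] and solving for z:
z = c' / [γ cosβ (FS·sinβ − cosβ·tanφ')]
  = 14.6 / [19.2·cos34.3°·(1.00·sin34.3° − cos34.3°·tan25.0°)]
  = 14.6 / [19.2·0.8261·(1.00·0.5635 − 0.8261·0.4663)]
  = 14.6 / 2.8282 = 5.162 m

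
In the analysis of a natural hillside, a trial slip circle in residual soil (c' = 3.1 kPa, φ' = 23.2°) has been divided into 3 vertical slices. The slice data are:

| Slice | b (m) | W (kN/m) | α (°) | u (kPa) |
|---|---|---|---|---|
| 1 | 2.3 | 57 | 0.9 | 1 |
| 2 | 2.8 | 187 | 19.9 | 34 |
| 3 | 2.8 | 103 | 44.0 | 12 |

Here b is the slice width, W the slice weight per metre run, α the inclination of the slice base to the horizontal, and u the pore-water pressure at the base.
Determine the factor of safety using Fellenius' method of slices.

Ordinary method of slices: FS = Σ[c'·Δl_i + (W_i cosα_i − u_i·Δl_i)·tanφ'] / Σ W_i sinα_i, with Δl_i = b_i / cosα_i.
Slice 1: Δl = 2.3/cos0.9° = 2.300 m; N'_1 = 57·cos0.9° − 1·2.300 = 54.7; c'Δl = 7.13; W sinα = 0.9
Slice 2: Δl = 2.8/cos19.9° = 2.978 m; N'_2 = 187·cos19.9° − 34·2.978 = 74.6; c'Δl = 9.23; W sinα = 63.7
Slice 3: Δl = 2.8/cos44.0° = 3.892 m; N'_3 = 103·cos44.0° − 12·3.892 = 27.4; c'Δl = 12.07; W sinα = 71.5
Σc'Δl = 28.4 kN/m; ΣN' = 156.7 kN/m; ΣW sinα = 136.1 kN/m
Resisting = 28.4 + 156.7·tan23.2° = 28.4 + 67.1 = 95.6 kN/m
FS = 95.6 / 136.1 = 0.702

FS = 0.70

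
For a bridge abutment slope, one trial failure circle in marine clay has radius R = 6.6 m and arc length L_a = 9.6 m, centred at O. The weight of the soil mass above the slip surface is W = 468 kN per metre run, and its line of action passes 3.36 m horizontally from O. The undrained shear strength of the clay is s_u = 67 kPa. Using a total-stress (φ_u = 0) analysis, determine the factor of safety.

Taking moments about the centre O, the resisting moment is provided by the undrained shear strength acting along the arc:
M_R = s_u·L_a·R = 67·9.60·6.6 = 4245.1 kN·m/m
M_D = W·d = 468·3.36 = 1572.5 kN·m/m
FS = M_R / M_D = 4245.1 / 1572.5 = 2.700

FS = 2.70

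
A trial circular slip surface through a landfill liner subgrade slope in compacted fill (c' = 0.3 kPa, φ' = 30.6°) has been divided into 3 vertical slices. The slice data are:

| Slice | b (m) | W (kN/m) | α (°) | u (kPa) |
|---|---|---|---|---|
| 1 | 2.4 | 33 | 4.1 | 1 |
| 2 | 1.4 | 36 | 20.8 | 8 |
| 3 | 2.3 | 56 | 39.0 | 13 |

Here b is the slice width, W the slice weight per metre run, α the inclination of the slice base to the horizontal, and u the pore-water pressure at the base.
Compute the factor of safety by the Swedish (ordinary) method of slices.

FS = 0.71

Ordinary method of slices: FS = Σ[c'·Δl_i + (W_i cosα_i − u_i·Δl_i)·tanφ'] / Σ W_i sinα_i, with Δl_i = b_i / cosα_i.
Slice 1: Δl = 2.4/cos4.1° = 2.406 m; N'_1 = 33·cos4.1° − 1·2.406 = 30.5; c'Δl = 0.72; W sinα = 2.4
Slice 2: Δl = 1.4/cos20.8° = 1.498 m; N'_2 = 36·cos20.8° − 8·1.498 = 21.7; c'Δl = 0.45; W sinα = 12.8
Slice 3: Δl = 2.3/cos39.0° = 2.960 m; N'_3 = 56·cos39.0° − 13·2.960 = 5.0; c'Δl = 0.89; W sinα = 35.2
Σc'Δl = 2.1 kN/m; ΣN' = 57.2 kN/m; ΣW sinα = 50.4 kN/m
Resisting = 2.1 + 57.2·tan30.6° = 2.1 + 33.8 = 35.9 kN/m
FS = 35.9 / 50.4 = 0.713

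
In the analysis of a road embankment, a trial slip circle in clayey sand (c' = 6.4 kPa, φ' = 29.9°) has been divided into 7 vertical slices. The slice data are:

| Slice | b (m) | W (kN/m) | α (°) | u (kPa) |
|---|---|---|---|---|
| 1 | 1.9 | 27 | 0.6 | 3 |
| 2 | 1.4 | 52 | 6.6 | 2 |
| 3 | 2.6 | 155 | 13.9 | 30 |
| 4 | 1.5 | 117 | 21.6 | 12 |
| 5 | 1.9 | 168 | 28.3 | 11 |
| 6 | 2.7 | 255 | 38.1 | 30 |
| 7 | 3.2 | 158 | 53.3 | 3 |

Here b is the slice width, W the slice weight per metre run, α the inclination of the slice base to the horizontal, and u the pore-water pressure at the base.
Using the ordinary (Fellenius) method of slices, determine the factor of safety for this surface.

Ordinary method of slices: FS = Σ[c'·Δl_i + (W_i cosα_i − u_i·Δl_i)·tanφ'] / Σ W_i sinα_i, with Δl_i = b_i / cosα_i.
Slice 1: Δl = 1.9/cos0.6° = 1.900 m; N'_1 = 27·cos0.6° − 3·1.900 = 21.3; c'Δl = 12.16; W sinα = 0.3
Slice 2: Δl = 1.4/cos6.6° = 1.409 m; N'_2 = 52·cos6.6° − 2·1.409 = 48.8; c'Δl = 9.02; W sinα = 6.0
Slice 3: Δl = 2.6/cos13.9° = 2.678 m; N'_3 = 155·cos13.9° − 30·2.678 = 70.1; c'Δl = 17.14; W sinα = 37.2
Slice 4: Δl = 1.5/cos21.6° = 1.613 m; N'_4 = 117·cos21.6° − 12·1.613 = 89.4; c'Δl = 10.33; W sinα = 43.1
Slice 5: Δl = 1.9/cos28.3° = 2.158 m; N'_5 = 168·cos28.3° − 11·2.158 = 124.2; c'Δl = 13.81; W sinα = 79.6
Slice 6: Δl = 2.7/cos38.1° = 3.431 m; N'_6 = 255·cos38.1° − 30·3.431 = 97.7; c'Δl = 21.96; W sinα = 157.3
Slice 7: Δl = 3.2/cos53.3° = 5.355 m; N'_7 = 158·cos53.3° − 3·5.355 = 78.4; c'Δl = 34.27; W sinα = 126.7
Σc'Δl = 118.7 kN/m; ΣN' = 529.9 kN/m; ΣW sinα = 450.2 kN/m
Resisting = 118.7 + 529.9·tan29.9° = 118.7 + 304.7 = 423.4 kN/m
FS = 423.4 / 450.2 = 0.940

FS = 0.94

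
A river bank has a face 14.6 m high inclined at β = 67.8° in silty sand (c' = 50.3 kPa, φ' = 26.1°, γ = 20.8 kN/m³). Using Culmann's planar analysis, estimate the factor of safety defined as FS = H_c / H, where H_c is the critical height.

FS = 2.17

H_c = (4c'/γ) · sinβ cosφ' / [1 − cos(β − φ')]
    = (4·50.3/20.8) · sin67.8°·cos26.1° / [1 − cos41.7°]
    = 9.673 · 0.8315 / 0.2534 = 31.74 m
FS = H_c / H = 31.74 / 14.6 = 2.174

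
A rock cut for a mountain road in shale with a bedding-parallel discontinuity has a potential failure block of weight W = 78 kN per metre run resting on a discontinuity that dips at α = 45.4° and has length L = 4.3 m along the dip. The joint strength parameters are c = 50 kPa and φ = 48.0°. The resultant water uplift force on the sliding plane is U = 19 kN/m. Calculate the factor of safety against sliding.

FS = 4.59

Resolving the block weight along and normal to the plane and applying the Mohr–Coulomb strength on the joint:
N' = W cosα − U = 78·cos45.4° − 19 = 35.8 kN/m
Driving force T = W sinα = 78·sin45.4° = 55.5 kN/m
Resisting force R = c·L + N'·tanφ = 50·4.3 + 35.8·tan48.0° = 215.0 + 39.7 = 254.7 kN/m
FS = R / T = 254.7 / 55.5 = 4.586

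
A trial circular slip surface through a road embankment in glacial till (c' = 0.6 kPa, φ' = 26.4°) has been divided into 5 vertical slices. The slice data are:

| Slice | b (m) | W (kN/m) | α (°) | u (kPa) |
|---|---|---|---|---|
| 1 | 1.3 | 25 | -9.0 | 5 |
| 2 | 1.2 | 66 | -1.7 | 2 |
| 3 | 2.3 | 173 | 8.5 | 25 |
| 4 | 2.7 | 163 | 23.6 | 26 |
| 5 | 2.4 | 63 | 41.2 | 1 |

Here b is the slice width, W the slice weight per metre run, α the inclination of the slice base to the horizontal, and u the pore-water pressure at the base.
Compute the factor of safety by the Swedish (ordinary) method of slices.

FS = 1.28

Ordinary method of slices: FS = Σ[c'·Δl_i + (W_i cosα_i − u_i·Δl_i)·tanφ'] / Σ W_i sinα_i, with Δl_i = b_i / cosα_i.
Slice 1: Δl = 1.3/cos(-9.0°) = 1.316 m; N'_1 = 25·cos(-9.0°) − 5·1.316 = 18.1; c'Δl = 0.79; W sinα = -3.9
Slice 2: Δl = 1.2/cos(-1.7°) = 1.201 m; N'_2 = 66·cos(-1.7°) − 2·1.201 = 63.6; c'Δl = 0.72; W sinα = -2.0
Slice 3: Δl = 2.3/cos8.5° = 2.326 m; N'_3 = 173·cos8.5° − 25·2.326 = 113.0; c'Δl = 1.40; W sinα = 25.6
Slice 4: Δl = 2.7/cos23.6° = 2.946 m; N'_4 = 163·cos23.6° − 26·2.946 = 72.8; c'Δl = 1.77; W sinα = 65.3
Slice 5: Δl = 2.4/cos41.2° = 3.190 m; N'_5 = 63·cos41.2° − 1·3.190 = 44.2; c'Δl = 1.91; W sinα = 41.5
Σc'Δl = 6.6 kN/m; ΣN' = 311.6 kN/m; ΣW sinα = 126.5 kN/m
Resisting = 6.6 + 311.6·tan26.4° = 6.6 + 154.7 = 161.3 kN/m
FS = 161.3 / 126.5 = 1.275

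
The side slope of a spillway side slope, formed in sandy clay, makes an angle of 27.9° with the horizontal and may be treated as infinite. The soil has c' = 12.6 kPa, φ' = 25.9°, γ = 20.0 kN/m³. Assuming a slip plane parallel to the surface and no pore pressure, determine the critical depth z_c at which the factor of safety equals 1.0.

z_c = 18.37 m

Setting FS = 1.00 in FS = [c' + γz cos²β tanφ'] / [γz sinβ cosβ] and solving for z:
z = c' / [γ cosβ (FS·sinβ − cosβ·tanφ')]
  = 12.6 / [20.0·cos27.9°·(1.00·sin27.9° − cos27.9°·tan25.9°)]
  = 12.6 / [20.0·0.8838·(1.00·0.4679 − 0.8838·0.4856)]
  = 12.6 / 0.6857 = 18.374 m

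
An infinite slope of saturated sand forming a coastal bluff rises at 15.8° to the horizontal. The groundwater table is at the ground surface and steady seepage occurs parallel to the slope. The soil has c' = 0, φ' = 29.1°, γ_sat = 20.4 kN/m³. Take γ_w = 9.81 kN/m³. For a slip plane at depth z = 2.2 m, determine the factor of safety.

FS = 1.02

With seepage parallel to the slope and the water table at the surface, the effective normal stress on the slip plane uses the buoyant unit weight γ' = γ_sat − γ_w while the driving shear stress uses γ_sat:
FS = [c' + γ' z cos²β tanφ'] / [γ_sat z sinβ cosβ]
(For c' = 0 this reduces to FS = (γ'/γ_sat)·tanφ'/tanβ.)
γ' = 20.4 − 9.81 = 10.59 kN/m³
Numerator = 0.0 + 10.59·2.2·cos²15.8°·tan29.1° = 0.0 + 10.59·2.2·0.9259·0.5566 = 12.006 kPa
Denominator = 20.4·2.2·sin15.8°·cos15.8° = 20.4·2.2·0.2723·0.9622 = 11.758 kPa
FS = 12.006 / 11.758 = 1.021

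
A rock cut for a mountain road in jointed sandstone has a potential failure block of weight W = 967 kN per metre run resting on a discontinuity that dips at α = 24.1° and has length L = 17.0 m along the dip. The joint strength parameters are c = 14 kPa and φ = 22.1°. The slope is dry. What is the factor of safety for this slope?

Resolving the block weight along and normal to the plane and applying the Mohr–Coulomb strength on the joint:
N' = W cosα = 967·cos24.1° = 882.7 kN/m
Driving force T = W sinα = 967·sin24.1° = 394.9 kN/m
Resisting force R = c·L + N'·tanφ = 14·17.0 + 882.7·tan22.1° = 238.0 + 358.4 = 596.4 kN/m
FS = R / T = 596.4 / 394.9 = 1.511

FS = 1.51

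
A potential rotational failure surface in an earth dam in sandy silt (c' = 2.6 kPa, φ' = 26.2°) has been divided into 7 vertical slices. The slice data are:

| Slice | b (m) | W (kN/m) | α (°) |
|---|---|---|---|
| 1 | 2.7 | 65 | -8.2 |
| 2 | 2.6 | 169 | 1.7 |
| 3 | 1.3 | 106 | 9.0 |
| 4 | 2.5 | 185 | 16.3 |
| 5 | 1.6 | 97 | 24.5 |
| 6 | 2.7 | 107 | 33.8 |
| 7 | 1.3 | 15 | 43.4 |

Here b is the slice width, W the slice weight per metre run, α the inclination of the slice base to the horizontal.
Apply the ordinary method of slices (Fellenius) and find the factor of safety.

Ordinary method of slices: FS = Σ[c'·Δl_i + (W_i cosα_i)·tanφ'] / Σ W_i sinα_i, with Δl_i = b_i / cosα_i.
Slice 1: Δl = 2.7/cos(-8.2°) = 2.728 m; N'_1 = 65·cos(-8.2°) = 64.3; c'Δl = 7.09; W sinα = -9.3
Slice 2: Δl = 2.6/cos1.7° = 2.601 m; N'_2 = 169·cos1.7° = 168.9; c'Δl = 6.76; W sinα = 5.0
Slice 3: Δl = 1.3/cos9.0° = 1.316 m; N'_3 = 106·cos9.0° = 104.7; c'Δl = 3.42; W sinα = 16.6
Slice 4: Δl = 2.5/cos16.3° = 2.605 m; N'_4 = 185·cos16.3° = 177.6; c'Δl = 6.77; W sinα = 51.9
Slice 5: Δl = 1.6/cos24.5° = 1.758 m; N'_5 = 97·cos24.5° = 88.3; c'Δl = 4.57; W sinα = 40.2
Slice 6: Δl = 2.7/cos33.8° = 3.249 m; N'_6 = 107·cos33.8° = 88.9; c'Δl = 8.45; W sinα = 59.5
Slice 7: Δl = 1.3/cos43.4° = 1.789 m; N'_7 = 15·cos43.4° = 10.9; c'Δl = 4.65; W sinα = 10.3
Σc'Δl = 41.7 kN/m; ΣN' = 703.6 kN/m; ΣW sinα = 174.3 kN/m
Resisting = 41.7 + 703.6·tan26.2° = 41.7 + 346.2 = 387.9 kN/m
FS = 387.9 / 174.3 = 2.226

FS = 2.23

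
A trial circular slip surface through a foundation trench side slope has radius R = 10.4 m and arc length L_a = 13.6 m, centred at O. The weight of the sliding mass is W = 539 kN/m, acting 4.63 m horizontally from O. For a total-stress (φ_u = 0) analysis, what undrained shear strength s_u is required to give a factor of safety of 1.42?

FS = s_u·L_a·R / (W·d), so s_u = FS·W·d / (L_a·R).
s_u = 1.42·539·4.63 / (13.60·10.4) = 3543.7 / 141.44 = 25.05 kPa

s_u = 25.1 kPa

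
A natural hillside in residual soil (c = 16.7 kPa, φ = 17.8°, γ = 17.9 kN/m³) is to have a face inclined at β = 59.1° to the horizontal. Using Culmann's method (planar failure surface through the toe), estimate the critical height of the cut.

H_c = 12.26 m

Culmann's analysis gives the critical failure plane at α_cr = (β + φ)/2 = (59.1 + 17.8)/2 = 38.5°, and the critical height
H_c = (4c/γ) · sinβ cosφ / [1 − cos(β − φ)]
    = (4·16.7/17.9) · sin59.1°·cos17.8° / [1 − cos(41.3°)]
    = 3.732 · 0.8581·0.9521 / [1 − 0.7513]
    = 3.732 · 0.8170 / 0.2487
    = 12.26 m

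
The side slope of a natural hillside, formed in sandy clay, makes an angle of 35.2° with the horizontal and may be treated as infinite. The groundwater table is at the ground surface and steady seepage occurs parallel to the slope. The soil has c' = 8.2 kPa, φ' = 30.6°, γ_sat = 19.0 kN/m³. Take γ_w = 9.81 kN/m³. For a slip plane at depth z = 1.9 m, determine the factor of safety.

FS = 0.89

With seepage parallel to the slope and the water table at the surface, the effective normal stress on the slip plane uses the buoyant unit weight γ' = γ_sat − γ_w while the driving shear stress uses γ_sat:
FS = [c' + γ' z cos²β tanφ'] / [γ_sat z sinβ cosβ]
γ' = 19.0 − 9.81 = 9.19 kN/m³
Numerator = 8.2 + 9.19·1.9·cos²35.2°·tan30.6° = 8.2 + 9.19·1.9·0.6677·0.5914 = 15.095 kPa
Denominator = 19.0·1.9·sin35.2°·cos35.2° = 19.0·1.9·0.5764·0.8171 = 17.004 kPa
FS = 15.095 / 17.004 = 0.888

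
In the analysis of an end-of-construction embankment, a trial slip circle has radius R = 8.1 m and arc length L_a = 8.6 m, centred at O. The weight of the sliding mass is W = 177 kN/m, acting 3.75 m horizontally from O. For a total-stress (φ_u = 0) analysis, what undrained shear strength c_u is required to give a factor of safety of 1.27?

FS = c_u·L_a·R / (W·d), so c_u = FS·W·d / (L_a·R).
c_u = 1.27·177·3.75 / (8.60·8.1) = 843.0 / 69.66 = 12.10 kPa

c_u = 12.1 kPa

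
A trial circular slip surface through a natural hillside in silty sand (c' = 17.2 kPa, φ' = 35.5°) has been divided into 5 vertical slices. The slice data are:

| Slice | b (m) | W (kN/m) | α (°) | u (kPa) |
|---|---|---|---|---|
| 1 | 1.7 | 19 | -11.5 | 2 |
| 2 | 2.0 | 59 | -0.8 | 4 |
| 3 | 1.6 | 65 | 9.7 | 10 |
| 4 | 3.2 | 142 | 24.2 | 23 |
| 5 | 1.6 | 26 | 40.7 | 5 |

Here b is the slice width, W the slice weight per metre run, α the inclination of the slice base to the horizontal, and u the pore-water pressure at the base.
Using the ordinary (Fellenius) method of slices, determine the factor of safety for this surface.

Ordinary method of slices: FS = Σ[c'·Δl_i + (W_i cosα_i − u_i·Δl_i)·tanφ'] / Σ W_i sinα_i, with Δl_i = b_i / cosα_i.
Slice 1: Δl = 1.7/cos(-11.5°) = 1.735 m; N'_1 = 19·cos(-11.5°) − 2·1.735 = 15.1; c'Δl = 29.84; W sinα = -3.8
Slice 2: Δl = 2.0/cos(-0.8°) = 2.000 m; N'_2 = 59·cos(-0.8°) − 4·2.000 = 51.0; c'Δl = 34.40; W sinα = -0.8
Slice 3: Δl = 1.6/cos9.7° = 1.623 m; N'_3 = 65·cos9.7° − 10·1.623 = 47.8; c'Δl = 27.92; W sinα = 11.0
Slice 4: Δl = 3.2/cos24.2° = 3.508 m; N'_4 = 142·cos24.2° − 23·3.508 = 48.8; c'Δl = 60.34; W sinα = 58.2
Slice 5: Δl = 1.6/cos40.7° = 2.110 m; N'_5 = 26·cos40.7° − 5·2.110 = 9.2; c'Δl = 36.30; W sinα = 17.0
Σc'Δl = 188.8 kN/m; ΣN' = 172.0 kN/m; ΣW sinα = 81.5 kN/m
Resisting = 188.8 + 172.0·tan35.5° = 188.8 + 122.7 = 311.5 kN/m
FS = 311.5 / 81.5 = 3.822

FS = 3.82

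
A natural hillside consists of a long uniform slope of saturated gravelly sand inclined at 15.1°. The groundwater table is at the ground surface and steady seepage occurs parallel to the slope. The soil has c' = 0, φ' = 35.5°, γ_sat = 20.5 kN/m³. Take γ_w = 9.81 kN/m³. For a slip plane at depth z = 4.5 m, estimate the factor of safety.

FS = 1.38

With seepage parallel to the slope and the water table at the surface, the effective normal stress on the slip plane uses the buoyant unit weight γ' = γ_sat − γ_w while the driving shear stress uses γ_sat:
FS = [c' + γ' z cos²β tanφ'] / [γ_sat z sinβ cosβ]
(For c' = 0 this reduces to FS = (γ'/γ_sat)·tanφ'/tanβ.)
γ' = 20.5 − 9.81 = 10.69 kN/m³
Numerator = 0.0 + 10.69·4.5·cos²15.1°·tan35.5° = 0.0 + 10.69·4.5·0.9321·0.7133 = 31.984 kPa
Denominator = 20.5·4.5·sin15.1°·cos15.1° = 20.5·4.5·0.2605·0.9655 = 23.202 kPa
FS = 31.984 / 23.202 = 1.379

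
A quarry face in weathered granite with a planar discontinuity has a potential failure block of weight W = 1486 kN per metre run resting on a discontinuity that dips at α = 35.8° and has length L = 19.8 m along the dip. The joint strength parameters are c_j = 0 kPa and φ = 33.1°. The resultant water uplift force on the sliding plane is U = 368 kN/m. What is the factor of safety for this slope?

Resolving the block weight along and normal to the plane and applying the Mohr–Coulomb strength on the joint:
N' = W cosα − U = 1486·cos35.8° − 368 = 837.2 kN/m
Driving force T = W sinα = 1486·sin35.8° = 869.2 kN/m
Resisting force R = c_j·L + N'·tanφ = 0·19.8 + 837.2·tan33.1° = 0.0 + 545.8 = 545.8 kN/m
FS = R / T = 545.8 / 869.2 = 0.628

FS = 0.63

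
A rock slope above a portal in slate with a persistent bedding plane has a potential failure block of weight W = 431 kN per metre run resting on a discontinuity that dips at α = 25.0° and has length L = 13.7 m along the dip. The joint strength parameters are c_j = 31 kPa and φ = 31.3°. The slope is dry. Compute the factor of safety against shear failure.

Resolving the block weight along and normal to the plane and applying the Mohr–Coulomb strength on the joint:
N' = W cosα = 431·cos25.0° = 390.6 kN/m
Driving force T = W sinα = 431·sin25.0° = 182.1 kN/m
Resisting force R = c_j·L + N'·tanφ = 31·13.7 + 390.6·tan31.3° = 424.7 + 237.5 = 662.2 kN/m
FS = R / T = 662.2 / 182.1 = 3.635

FS = 3.64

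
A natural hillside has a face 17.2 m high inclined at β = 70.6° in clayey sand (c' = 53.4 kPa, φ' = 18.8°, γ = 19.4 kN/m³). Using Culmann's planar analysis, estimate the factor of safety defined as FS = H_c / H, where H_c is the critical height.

H_c = (4c'/γ) · sinβ cosφ' / [1 − cos(β − φ')]
    = (4·53.4/19.4) · sin70.6°·cos18.8° / [1 − cos51.8°]
    = 11.010 · 0.8929 / 0.3816 = 25.76 m
FS = H_c / H = 25.76 / 17.2 = 1.498

FS = 1.50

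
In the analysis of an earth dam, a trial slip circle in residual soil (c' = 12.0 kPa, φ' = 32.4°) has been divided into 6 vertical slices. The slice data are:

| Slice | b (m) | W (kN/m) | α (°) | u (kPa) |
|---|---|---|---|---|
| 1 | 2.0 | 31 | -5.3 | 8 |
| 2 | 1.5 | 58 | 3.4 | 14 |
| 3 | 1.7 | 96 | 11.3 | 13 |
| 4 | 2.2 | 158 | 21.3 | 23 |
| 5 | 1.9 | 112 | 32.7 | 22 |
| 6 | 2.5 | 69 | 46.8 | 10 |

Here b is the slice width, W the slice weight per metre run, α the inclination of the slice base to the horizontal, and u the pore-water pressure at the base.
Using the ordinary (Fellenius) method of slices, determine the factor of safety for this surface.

FS = 1.78

Ordinary method of slices: FS = Σ[c'·Δl_i + (W_i cosα_i − u_i·Δl_i)·tanφ'] / Σ W_i sinα_i, with Δl_i = b_i / cosα_i.
Slice 1: Δl = 2.0/cos(-5.3°) = 2.009 m; N'_1 = 31·cos(-5.3°) − 8·2.009 = 14.8; c'Δl = 24.10; W sinα = -2.9
Slice 2: Δl = 1.5/cos3.4° = 1.503 m; N'_2 = 58·cos3.4° − 14·1.503 = 36.9; c'Δl = 18.03; W sinα = 3.4
Slice 3: Δl = 1.7/cos11.3° = 1.734 m; N'_3 = 96·cos11.3° − 13·1.734 = 71.6; c'Δl = 20.80; W sinα = 18.8
Slice 4: Δl = 2.2/cos21.3° = 2.361 m; N'_4 = 158·cos21.3° − 23·2.361 = 92.9; c'Δl = 28.34; W sinα = 57.4
Slice 5: Δl = 1.9/cos32.7° = 2.258 m; N'_5 = 112·cos32.7° − 22·2.258 = 44.6; c'Δl = 27.09; W sinα = 60.5
Slice 6: Δl = 2.5/cos46.8° = 3.652 m; N'_6 = 69·cos46.8° − 10·3.652 = 10.7; c'Δl = 43.82; W sinα = 50.3
Σc'Δl = 162.2 kN/m; ΣN' = 271.4 kN/m; ΣW sinα = 187.6 kN/m
Resisting = 162.2 + 271.4·tan32.4° = 162.2 + 172.3 = 334.5 kN/m
FS = 334.5 / 187.6 = 1.783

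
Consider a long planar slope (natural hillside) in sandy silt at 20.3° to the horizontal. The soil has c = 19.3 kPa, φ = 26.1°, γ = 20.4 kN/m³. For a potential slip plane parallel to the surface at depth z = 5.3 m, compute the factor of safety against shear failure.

For an infinite slope with a slip plane parallel to the surface (no pore pressure): FS = [c + γz cos²β tanφ] / [γz sinβ cosβ].
γz = 20.4·5.3 = 108.12 kN/m²
Numerator = 19.3 + 108.12·cos²20.3°·tan26.1° = 19.3 + 108.12·0.8796·0.4899 = 65.892 kPa
Denominator = 108.12·sin20.3°·cos20.3° = 108.12·0.3469·0.9379 = 35.181 kPa
FS = 65.892 / 35.181 = 1.873

FS = 1.87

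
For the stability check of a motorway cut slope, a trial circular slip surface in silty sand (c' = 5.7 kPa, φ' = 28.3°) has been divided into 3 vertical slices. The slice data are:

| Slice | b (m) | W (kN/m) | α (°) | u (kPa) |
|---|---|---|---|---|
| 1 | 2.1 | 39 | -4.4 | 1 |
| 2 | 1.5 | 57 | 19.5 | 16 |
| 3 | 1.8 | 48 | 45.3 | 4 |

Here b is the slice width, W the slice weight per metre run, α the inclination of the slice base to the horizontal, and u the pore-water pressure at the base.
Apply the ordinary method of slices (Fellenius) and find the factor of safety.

Ordinary method of slices: FS = Σ[c'·Δl_i + (W_i cosα_i − u_i·Δl_i)·tanφ'] / Σ W_i sinα_i, with Δl_i = b_i / cosα_i.
Slice 1: Δl = 2.1/cos(-4.4°) = 2.106 m; N'_1 = 39·cos(-4.4°) − 1·2.106 = 36.8; c'Δl = 12.01; W sinα = -3.0
Slice 2: Δl = 1.5/cos19.5° = 1.591 m; N'_2 = 57·cos19.5° − 16·1.591 = 28.3; c'Δl = 9.07; W sinα = 19.0
Slice 3: Δl = 1.8/cos45.3° = 2.559 m; N'_3 = 48·cos45.3° − 4·2.559 = 23.5; c'Δl = 14.59; W sinα = 34.1
Σc'Δl = 35.7 kN/m; ΣN' = 88.6 kN/m; ΣW sinα = 50.2 kN/m
Resisting = 35.7 + 88.6·tan28.3° = 35.7 + 47.7 = 83.4 kN/m
FS = 83.4 / 50.2 = 1.662

FS = 1.66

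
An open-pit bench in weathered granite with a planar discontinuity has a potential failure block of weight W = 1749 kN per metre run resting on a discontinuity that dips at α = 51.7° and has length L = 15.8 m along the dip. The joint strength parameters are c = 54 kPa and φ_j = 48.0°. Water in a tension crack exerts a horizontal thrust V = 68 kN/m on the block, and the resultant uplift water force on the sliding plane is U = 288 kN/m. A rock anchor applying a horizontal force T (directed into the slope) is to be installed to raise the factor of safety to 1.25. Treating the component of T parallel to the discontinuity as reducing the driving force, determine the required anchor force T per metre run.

T = 55 kN/m

Resolving forces along and normal to the sliding plane, with the horizontal anchor force T adding T·sinα to the effective normal force and T·cosα acting up the plane against the driving force:
FS = [cL + (W cosα − U − V sinα + T sinα) tanφ_j] / [W sinα + V cosα − T cosα]
Without the anchor: N' = 742.6 kN/m, driving T_d = 1414.7 kN/m, resisting R = 54·15.8 + 742.6·tan48.0° = 1678.0 kN/m, FS = 1.19.
Setting FS = 1.25 and solving for T:
1.25·(1414.7 − T cos51.7°) = 1678.0 + T sin51.7°·tan48.0°
T·(sin51.7°·tan48.0° + 1.25·cos51.7°) = 1.25·1414.7 − 1678.0
T·(0.7848·1.1106 + 1.25·0.6198) = 1768.4 − 1678.0 = 90.4
T·1.6463 = 90.4
T = 54.9 kN/m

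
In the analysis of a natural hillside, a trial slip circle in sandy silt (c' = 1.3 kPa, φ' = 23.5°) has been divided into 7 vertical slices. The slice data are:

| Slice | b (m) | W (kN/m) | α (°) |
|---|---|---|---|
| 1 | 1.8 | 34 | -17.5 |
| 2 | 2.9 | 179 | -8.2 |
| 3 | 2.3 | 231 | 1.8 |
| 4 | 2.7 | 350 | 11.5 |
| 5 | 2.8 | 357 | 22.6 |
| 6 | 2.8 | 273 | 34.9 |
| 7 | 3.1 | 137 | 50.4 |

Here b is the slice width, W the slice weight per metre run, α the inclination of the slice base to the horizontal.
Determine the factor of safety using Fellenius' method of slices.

FS = 1.47

Ordinary method of slices: FS = Σ[c'·Δl_i + (W_i cosα_i)·tanφ'] / Σ W_i sinα_i, with Δl_i = b_i / cosα_i.
Slice 1: Δl = 1.8/cos(-17.5°) = 1.887 m; N'_1 = 34·cos(-17.5°) = 32.4; c'Δl = 2.45; W sinα = -10.2
Slice 2: Δl = 2.9/cos(-8.2°) = 2.930 m; N'_2 = 179·cos(-8.2°) = 177.2; c'Δl = 3.81; W sinα = -25.5
Slice 3: Δl = 2.3/cos1.8° = 2.301 m; N'_3 = 231·cos1.8° = 230.9; c'Δl = 2.99; W sinα = 7.3
Slice 4: Δl = 2.7/cos11.5° = 2.755 m; N'_4 = 350·cos11.5° = 343.0; c'Δl = 3.58; W sinα = 69.8
Slice 5: Δl = 2.8/cos22.6° = 3.033 m; N'_5 = 357·cos22.6° = 329.6; c'Δl = 3.94; W sinα = 137.2
Slice 6: Δl = 2.8/cos34.9° = 3.414 m; N'_6 = 273·cos34.9° = 223.9; c'Δl = 4.44; W sinα = 156.2
Slice 7: Δl = 3.1/cos50.4° = 4.863 m; N'_7 = 137·cos50.4° = 87.3; c'Δl = 6.32; W sinα = 105.6
Σc'Δl = 27.5 kN/m; ΣN' = 1424.3 kN/m; ΣW sinα = 440.2 kN/m
Resisting = 27.5 + 1424.3·tan23.5° = 27.5 + 619.3 = 646.8 kN/m
FS = 646.8 / 440.2 = 1.469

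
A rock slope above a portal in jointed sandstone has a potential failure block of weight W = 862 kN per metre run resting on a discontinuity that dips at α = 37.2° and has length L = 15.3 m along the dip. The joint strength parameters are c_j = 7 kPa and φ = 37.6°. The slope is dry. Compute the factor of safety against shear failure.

Resolving the block weight along and normal to the plane and applying the Mohr–Coulomb strength on the joint:
N' = W cosα = 862·cos37.2° = 686.6 kN/m
Driving force T = W sinα = 862·sin37.2° = 521.2 kN/m
Resisting force R = c_j·L + N'·tanφ = 7·15.3 + 686.6·tan37.6° = 107.1 + 528.8 = 635.9 kN/m
FS = R / T = 635.9 / 521.2 = 1.220

FS = 1.22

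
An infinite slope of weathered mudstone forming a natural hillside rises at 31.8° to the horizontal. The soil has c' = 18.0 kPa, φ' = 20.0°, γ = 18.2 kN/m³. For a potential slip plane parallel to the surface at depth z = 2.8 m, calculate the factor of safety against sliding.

For an infinite slope with a slip plane parallel to the surface (no pore pressure): FS = [c' + γz cos²β tanφ'] / [γz sinβ cosβ].
γz = 18.2·2.8 = 50.96 kN/m²
Numerator = 18.0 + 50.96·cos²31.8°·tan20.0° = 18.0 + 50.96·0.7223·0.3640 = 31.397 kPa
Denominator = 50.96·sin31.8°·cos31.8° = 50.96·0.5270·0.8499 = 22.823 kPa
FS = 31.397 / 22.823 = 1.376

FS = 1.38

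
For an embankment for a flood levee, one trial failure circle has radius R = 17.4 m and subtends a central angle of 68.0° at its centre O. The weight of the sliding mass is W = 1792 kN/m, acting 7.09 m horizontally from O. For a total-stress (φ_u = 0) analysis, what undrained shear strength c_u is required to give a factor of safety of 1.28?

c_u = 45.3 kPa

FS = c_u·L_a·R / (W·d), so c_u = FS·W·d / (L_a·R).
Arc length L_a = R·θ = 17.4·(68.0°·π/180) = 17.4·1.1868 = 20.65 m
c_u = 1.28·1792·7.09 / (20.65·17.4) = 16262.8 / 359.32 = 45.26 kPa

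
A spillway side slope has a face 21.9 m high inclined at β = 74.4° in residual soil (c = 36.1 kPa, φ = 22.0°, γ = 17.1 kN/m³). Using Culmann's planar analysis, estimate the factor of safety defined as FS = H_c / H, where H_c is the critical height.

FS = 0.88

H_c = (4c/γ) · sinβ cosφ / [1 − cos(β − φ)]
    = (4·36.1/17.1) · sin74.4°·cos22.0° / [1 − cos52.4°]
    = 8.444 · 0.8930 / 0.3899 = 19.34 m
FS = H_c / H = 19.34 / 21.9 = 0.883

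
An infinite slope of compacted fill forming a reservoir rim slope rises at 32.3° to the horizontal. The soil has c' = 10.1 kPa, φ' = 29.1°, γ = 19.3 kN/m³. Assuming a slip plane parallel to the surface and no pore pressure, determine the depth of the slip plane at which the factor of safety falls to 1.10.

z = 5.28 m

Setting FS = 1.10 in FS = [c' + γz cos²β tanφ'] / [γz sinβ cosβ] and solving for z:
z = c' / [γ cosβ (FS·sinβ − cosβ·tanφ')]
  = 10.1 / [19.3·cos32.3°·(1.10·sin32.3° − cos32.3°·tan29.1°)]
  = 10.1 / [19.3·0.8453·(1.10·0.5344 − 0.8453·0.5566)]
  = 10.1 / 1.9139 = 5.277 m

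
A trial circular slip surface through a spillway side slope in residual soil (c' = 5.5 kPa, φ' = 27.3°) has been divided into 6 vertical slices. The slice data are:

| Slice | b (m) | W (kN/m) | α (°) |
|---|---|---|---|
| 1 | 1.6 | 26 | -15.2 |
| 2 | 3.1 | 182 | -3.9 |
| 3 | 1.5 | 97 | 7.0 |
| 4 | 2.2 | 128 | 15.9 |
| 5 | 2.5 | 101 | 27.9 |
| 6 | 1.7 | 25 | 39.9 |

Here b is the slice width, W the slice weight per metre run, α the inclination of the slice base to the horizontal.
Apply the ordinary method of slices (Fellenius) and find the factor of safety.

FS = 3.85

Ordinary method of slices: FS = Σ[c'·Δl_i + (W_i cosα_i)·tanφ'] / Σ W_i sinα_i, with Δl_i = b_i / cosα_i.
Slice 1: Δl = 1.6/cos(-15.2°) = 1.658 m; N'_1 = 26·cos(-15.2°) = 25.1; c'Δl = 9.12; W sinα = -6.8
Slice 2: Δl = 3.1/cos(-3.9°) = 3.107 m; N'_2 = 182·cos(-3.9°) = 181.6; c'Δl = 17.09; W sinα = -12.4
Slice 3: Δl = 1.5/cos7.0° = 1.511 m; N'_3 = 97·cos7.0° = 96.3; c'Δl = 8.31; W sinα = 11.8
Slice 4: Δl = 2.2/cos15.9° = 2.288 m; N'_4 = 128·cos15.9° = 123.1; c'Δl = 12.58; W sinα = 35.1
Slice 5: Δl = 2.5/cos27.9° = 2.829 m; N'_5 = 101·cos27.9° = 89.3; c'Δl = 15.56; W sinα = 47.3
Slice 6: Δl = 1.7/cos39.9° = 2.216 m; N'_6 = 25·cos39.9° = 19.2; c'Δl = 12.19; W sinα = 16.0
Σc'Δl = 74.8 kN/m; ΣN' = 534.5 kN/m; ΣW sinα = 91.0 kN/m
Resisting = 74.8 + 534.5·tan27.3° = 74.8 + 275.9 = 350.7 kN/m
FS = 350.7 / 91.0 = 3.854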